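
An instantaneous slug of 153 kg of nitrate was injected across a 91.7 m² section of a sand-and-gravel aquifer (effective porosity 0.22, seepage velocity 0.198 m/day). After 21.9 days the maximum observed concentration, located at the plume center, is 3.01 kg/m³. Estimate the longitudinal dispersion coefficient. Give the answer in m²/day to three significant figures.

0.0231 m²/day

At the plume center C_max = M/(n_e·A·√(4πDt)), so D = M²/(4πt·(n_e·A·C_max)²).
n_e·A·C_max = 0.22 × 91.7 × 3.01 = 60.72 kg/m.
D = 153²/(4π × 21.9 × 60.72²) = 0.0231 m²/day.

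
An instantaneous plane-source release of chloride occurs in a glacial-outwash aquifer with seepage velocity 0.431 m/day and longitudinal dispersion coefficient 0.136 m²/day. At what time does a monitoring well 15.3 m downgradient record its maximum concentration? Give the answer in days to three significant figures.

34.8 days

For the 1D instantaneous-source solution, setting ∂C/∂t = 0 at fixed x gives v²t² + 2Dt − x² = 0, so t = (√(D² + v²x²) − D)/v².
√(D² + v²x²) = √(0.136² + 0.431² × 15.3²) = 6.596; v² = 0.185761.
t = (6.596 − 0.136)/0.185761 = 34.8 days (vs. the pure-advection estimate x/v = 35.5 d).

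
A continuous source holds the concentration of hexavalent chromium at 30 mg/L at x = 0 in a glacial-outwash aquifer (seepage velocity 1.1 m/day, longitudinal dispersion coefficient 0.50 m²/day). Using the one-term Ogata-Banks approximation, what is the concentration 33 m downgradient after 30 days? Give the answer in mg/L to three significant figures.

For a continuous step input, C/C₀ ≈ ½·erfc((x−vt)/(2√(Dt))).
vt = 1.1 × 30 = 33 m and 2√(Dt) = 2√(0.50 × 30) = 7.746 m.
Argument (x−vt)/(2√(Dt)) = (33 − 33)/7.746 = 0; ½·erfc(0) = 0.5000.
C = 30 × 0.5000 = 15.0 mg/L.

15.0 mg/L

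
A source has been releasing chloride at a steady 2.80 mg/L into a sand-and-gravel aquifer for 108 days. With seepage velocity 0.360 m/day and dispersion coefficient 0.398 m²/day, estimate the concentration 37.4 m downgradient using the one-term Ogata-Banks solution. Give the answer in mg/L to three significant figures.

For a continuous step input, C/C₀ ≈ ½·erfc((x−vt)/(2√(Dt))).
vt = 0.360 × 108 = 38.88 m and 2√(Dt) = 2√(0.398 × 108) = 13.11 m.
Argument (x−vt)/(2√(Dt)) = (37.4 − 38.88)/13.11 = -0.1129; ½·erfc(-0.1129) = 0.5634.
C = 2.80 × 0.5634 = 1.58 mg/L.

1.58 mg/L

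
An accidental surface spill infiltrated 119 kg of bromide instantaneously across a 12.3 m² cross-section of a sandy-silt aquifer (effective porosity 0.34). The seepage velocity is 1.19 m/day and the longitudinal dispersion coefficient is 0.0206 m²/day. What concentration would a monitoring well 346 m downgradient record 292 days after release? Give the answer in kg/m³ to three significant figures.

For an instantaneous plane source, C(x,t) = M/(n_e·A·√(4πDt)) · exp(−(x−vt)²/(4Dt)), with n_e·A the pore (flow) area.
Plume center vt = 1.19 × 292 = 347.48 m, so the well at 346 m is 1.48 m upgradient of the peak.
√(4πDt) = 8.694 m, giving peak height M/(n_e·A·√(4πDt)) = 119/(0.34 × 12.3 × 8.694) = 3.273 kg/m³.
(x−vt)²/(4Dt) = (-1.48)²/(4 × 0.0206 × 292) = 0.09104; exp(−0.09104) = 0.9130.
C = 3.273 × 0.9130 = 2.99 kg/m³.

2.99 kg/m³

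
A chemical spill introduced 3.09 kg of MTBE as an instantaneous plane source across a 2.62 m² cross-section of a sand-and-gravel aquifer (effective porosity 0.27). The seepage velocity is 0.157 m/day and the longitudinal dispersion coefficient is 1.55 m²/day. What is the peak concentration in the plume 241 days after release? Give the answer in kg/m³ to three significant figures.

0.0638 kg/m³

The peak of an instantaneous 1D plume sits at x = vt; there the Gaussian factor is 1 and C_max = M/(n_e·A·√(4πDt)), where n_e·A is the pore area the mass is dissolved in.
√(4πDt) = √(4π × 1.55 × 241) = 68.51 m, so C_max = 3.09/(0.27 × 2.62 × 68.51) = 0.0638 kg/m³.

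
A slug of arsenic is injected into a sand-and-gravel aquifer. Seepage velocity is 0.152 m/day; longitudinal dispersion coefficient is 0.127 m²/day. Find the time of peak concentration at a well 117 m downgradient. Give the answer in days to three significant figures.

For the 1D instantaneous-source solution, setting ∂C/∂t = 0 at fixed x gives v²t² + 2Dt − x² = 0, so t = (√(D² + v²x²) − D)/v².
√(D² + v²x²) = √(0.127² + 0.152² × 117²) = 17.78; v² = 0.023104.
t = (17.78 − 0.127)/0.023104 = 764 days (vs. the pure-advection estimate x/v = 770 d).

764 days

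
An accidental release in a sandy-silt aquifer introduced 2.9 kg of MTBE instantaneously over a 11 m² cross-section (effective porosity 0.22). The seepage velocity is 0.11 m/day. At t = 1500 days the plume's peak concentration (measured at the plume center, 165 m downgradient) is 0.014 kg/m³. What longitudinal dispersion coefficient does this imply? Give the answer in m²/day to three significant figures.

At the plume center C_max = M/(n_e·A·√(4πDt)), so D = M²/(4πt·(n_e·A·C_max)²).
n_e·A·C_max = 0.22 × 11 × 0.014 = 0.03388 kg/m.
D = 2.9²/(4π × 1500 × 0.03388²) = 0.389 m²/day.

0.389 m²/day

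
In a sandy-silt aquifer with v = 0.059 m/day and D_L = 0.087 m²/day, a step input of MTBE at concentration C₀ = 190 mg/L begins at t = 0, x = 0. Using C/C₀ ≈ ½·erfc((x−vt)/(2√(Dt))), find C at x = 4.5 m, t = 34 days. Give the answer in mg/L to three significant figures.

For a continuous step input, C/C₀ ≈ ½·erfc((x−vt)/(2√(Dt))).
vt = 0.059 × 34 = 2.006 m and 2√(Dt) = 2√(0.087 × 34) = 3.440 m.
Argument (x−vt)/(2√(Dt)) = (4.5 − 2.006)/3.440 = 0.7250; ½·erfc(0.7250) = 0.1526.
C = 190 × 0.1526 = 29.0 mg/L.

29.0 mg/L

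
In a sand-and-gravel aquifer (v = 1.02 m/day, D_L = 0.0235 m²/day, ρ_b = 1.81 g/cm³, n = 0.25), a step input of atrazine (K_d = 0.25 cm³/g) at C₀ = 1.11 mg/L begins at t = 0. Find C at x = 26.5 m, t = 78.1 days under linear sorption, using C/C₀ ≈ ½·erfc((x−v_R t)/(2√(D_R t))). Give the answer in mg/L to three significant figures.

Retardation factor R = 1 + ρ_b·K_d/n = 1 + 1.81 × 0.25/0.25 = 2.810.
Sorption retards both mechanisms: v_R = v/R = 0.3630 m/day, D_R = D/R = 0.008363 m²/day.
v_R·t = 0.3630 × 78.1 = 28.3503 m; 2√(D_R t) = 1.616 m; argument = (26.5 − 28.3503)/1.616 = -1.145.
C = C₀ × ½·erfc(-1.145) = 1.11 × 0.9473 = 1.05 mg/L.

1.05 mg/L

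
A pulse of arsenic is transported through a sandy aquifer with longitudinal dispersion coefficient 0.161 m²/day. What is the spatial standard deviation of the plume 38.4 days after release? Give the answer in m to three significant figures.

3.52 m

Dispersive spreading gives a Gaussian with σ² = 2Dt; advection only shifts the center.
σ = √(2 × 0.161 × 38.4) = 3.52 m.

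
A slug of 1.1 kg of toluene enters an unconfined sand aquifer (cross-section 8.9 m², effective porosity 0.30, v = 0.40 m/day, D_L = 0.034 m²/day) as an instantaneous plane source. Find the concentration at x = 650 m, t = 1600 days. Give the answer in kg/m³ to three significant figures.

0.00995 kg/m³

For an instantaneous plane source, C(x,t) = M/(n_e·A·√(4πDt)) · exp(−(x−vt)²/(4Dt)), with n_e·A the pore (flow) area.
Plume center vt = 0.40 × 1600 = 640 m, so the well at 650 m is 10 m downgradient of the peak.
√(4πDt) = 26.15 m, giving peak height M/(n_e·A·√(4πDt)) = 1.1/(0.30 × 8.9 × 26.15) = 0.01575 kg/m³.
(x−vt)²/(4Dt) = (10)²/(4 × 0.034 × 1600) = 0.4596; exp(−0.4596) = 0.6315.
C = 0.01575 × 0.6315 = 0.00995 kg/m³.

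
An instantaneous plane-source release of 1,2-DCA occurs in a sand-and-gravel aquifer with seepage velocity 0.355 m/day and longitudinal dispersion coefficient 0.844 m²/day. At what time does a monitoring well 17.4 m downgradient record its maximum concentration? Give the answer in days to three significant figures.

For the 1D instantaneous-source solution, setting ∂C/∂t = 0 at fixed x gives v²t² + 2Dt − x² = 0, so t = (√(D² + v²x²) − D)/v².
√(D² + v²x²) = √(0.844² + 0.355² × 17.4²) = 6.234; v² = 0.126025.
t = (6.234 − 0.844)/0.126025 = 42.8 days (vs. the pure-advection estimate x/v = 49.0 d).

42.8 days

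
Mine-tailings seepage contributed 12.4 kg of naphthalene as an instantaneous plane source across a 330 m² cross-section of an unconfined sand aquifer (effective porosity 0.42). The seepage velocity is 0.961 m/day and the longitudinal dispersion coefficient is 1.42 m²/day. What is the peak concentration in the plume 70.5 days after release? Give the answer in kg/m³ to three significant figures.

0.00252 kg/m³

The peak of an instantaneous 1D plume sits at x = vt; there the Gaussian factor is 1 and C_max = M/(n_e·A·√(4πDt)), where n_e·A is the pore area the mass is dissolved in.
√(4πDt) = √(4π × 1.42 × 70.5) = 35.47 m, so C_max = 12.4/(0.42 × 330 × 35.47) = 0.00252 kg/m³.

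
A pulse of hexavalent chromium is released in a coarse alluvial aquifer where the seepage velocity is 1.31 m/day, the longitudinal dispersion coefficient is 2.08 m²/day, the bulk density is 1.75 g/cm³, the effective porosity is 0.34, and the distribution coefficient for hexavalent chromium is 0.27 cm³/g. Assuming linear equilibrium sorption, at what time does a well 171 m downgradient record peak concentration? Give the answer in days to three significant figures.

309 days

Retardation factor R = 1 + ρ_b·K_d/n = 1 + 1.75 × 0.27/0.34 = 2.390.
Sorption retards both mechanisms: v_R = v/R = 0.5481 m/day, D_R = D/R = 0.8703 m²/day.
Peak time from v_R²t² + 2D_R t − x² = 0: t = (√(D_R² + v_R²x²) − D_R)/v_R².
√(D_R² + v_R²x²) = √(0.8703² + 0.5481² × 171²) = 93.73; v_R² = 0.3004.
t = (93.73 − 0.8703)/0.3004 = 309 days.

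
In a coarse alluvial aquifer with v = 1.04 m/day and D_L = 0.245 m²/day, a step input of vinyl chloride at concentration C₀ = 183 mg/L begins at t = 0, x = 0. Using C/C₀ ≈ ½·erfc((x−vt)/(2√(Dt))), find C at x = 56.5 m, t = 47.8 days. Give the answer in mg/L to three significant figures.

14.7 mg/L

For a continuous step input, C/C₀ ≈ ½·erfc((x−vt)/(2√(Dt))).
vt = 1.04 × 47.8 = 49.712 m and 2√(Dt) = 2√(0.245 × 47.8) = 6.844 m.
Argument (x−vt)/(2√(Dt)) = (56.5 − 49.712)/6.844 = 0.9918; ½·erfc(0.9918) = 0.08037.
C = 183 × 0.08037 = 14.7 mg/L.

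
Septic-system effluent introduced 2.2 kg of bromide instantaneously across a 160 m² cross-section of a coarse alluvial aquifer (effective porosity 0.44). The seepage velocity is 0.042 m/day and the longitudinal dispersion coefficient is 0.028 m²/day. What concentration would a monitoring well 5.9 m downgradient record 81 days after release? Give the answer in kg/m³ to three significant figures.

0.00294 kg/m³

For an instantaneous plane source, C(x,t) = M/(n_e·A·√(4πDt)) · exp(−(x−vt)²/(4Dt)), with n_e·A the pore (flow) area.
Plume center vt = 0.042 × 81 = 3.402 m, so the well at 5.9 m is 2.498 m downgradient of the peak.
√(4πDt) = 5.339 m, giving peak height M/(n_e·A·√(4πDt)) = 2.2/(0.44 × 160 × 5.339) = 0.005853 kg/m³.
(x−vt)²/(4Dt) = (2.498)²/(4 × 0.028 × 81) = 0.6878; exp(−0.6878) = 0.5027.
C = 0.005853 × 0.5027 = 0.00294 kg/m³.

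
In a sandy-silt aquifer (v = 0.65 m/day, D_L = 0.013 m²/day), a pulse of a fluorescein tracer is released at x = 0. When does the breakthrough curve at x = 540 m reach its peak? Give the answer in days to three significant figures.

831 days

For the 1D instantaneous-source solution, setting ∂C/∂t = 0 at fixed x gives v²t² + 2Dt − x² = 0, so t = (√(D² + v²x²) − D)/v².
√(D² + v²x²) = √(0.013² + 0.65² × 540²) = 351.0; v² = 0.4225.
t = (351.0 − 0.013)/0.4225 = 831 days (vs. the pure-advection estimate x/v = 831 d).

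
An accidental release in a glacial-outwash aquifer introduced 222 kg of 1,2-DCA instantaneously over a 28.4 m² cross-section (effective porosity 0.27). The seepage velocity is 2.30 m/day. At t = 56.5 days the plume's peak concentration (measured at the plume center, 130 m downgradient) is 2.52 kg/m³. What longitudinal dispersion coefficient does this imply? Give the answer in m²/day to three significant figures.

At the plume center C_max = M/(n_e·A·√(4πDt)), so D = M²/(4πt·(n_e·A·C_max)²).
n_e·A·C_max = 0.27 × 28.4 × 2.52 = 19.32 kg/m.
D = 222²/(4π × 56.5 × 19.32²) = 0.186 m²/day.

0.186 m²/day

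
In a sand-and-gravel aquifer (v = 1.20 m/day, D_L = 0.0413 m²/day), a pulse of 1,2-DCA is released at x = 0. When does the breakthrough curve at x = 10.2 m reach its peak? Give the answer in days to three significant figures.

For the 1D instantaneous-source solution, setting ∂C/∂t = 0 at fixed x gives v²t² + 2Dt − x² = 0, so t = (√(D² + v²x²) − D)/v².
√(D² + v²x²) = √(0.0413² + 1.20² × 10.2²) = 12.24; v² = 1.44.
t = (12.24 − 0.0413)/1.44 = 8.47 days (vs. the pure-advection estimate x/v = 8.50 d).

8.47 days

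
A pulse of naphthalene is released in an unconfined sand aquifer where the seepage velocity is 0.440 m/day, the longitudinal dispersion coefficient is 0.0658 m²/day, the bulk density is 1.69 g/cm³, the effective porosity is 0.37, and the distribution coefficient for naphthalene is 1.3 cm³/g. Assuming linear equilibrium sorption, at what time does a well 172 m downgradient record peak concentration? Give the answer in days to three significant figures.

2710 days

Retardation factor R = 1 + ρ_b·K_d/n = 1 + 1.69 × 1.3/0.37 = 6.938.
Sorption retards both mechanisms: v_R = v/R = 0.06342 m/day, D_R = D/R = 0.009484 m²/day.
Peak time from v_R²t² + 2D_R t − x² = 0: t = (√(D_R² + v_R²x²) − D_R)/v_R².
√(D_R² + v_R²x²) = √(0.009484² + 0.06342² × 172²) = 10.91; v_R² = 0.004022.
t = (10.91 − 0.009484)/0.004022 = 2710 days.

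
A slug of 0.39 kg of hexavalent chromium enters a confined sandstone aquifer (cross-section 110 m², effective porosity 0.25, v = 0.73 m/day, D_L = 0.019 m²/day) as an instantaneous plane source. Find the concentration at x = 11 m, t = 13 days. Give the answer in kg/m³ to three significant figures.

0.000801 kg/m³

For an instantaneous plane source, C(x,t) = M/(n_e·A·√(4πDt)) · exp(−(x−vt)²/(4Dt)), with n_e·A the pore (flow) area.
Plume center vt = 0.73 × 13 = 9.49 m, so the well at 11 m is 1.51 m downgradient of the peak.
√(4πDt) = 1.762 m, giving peak height M/(n_e·A·√(4πDt)) = 0.39/(0.25 × 110 × 1.762) = 0.008049 kg/m³.
(x−vt)²/(4Dt) = (1.51)²/(4 × 0.019 × 13) = 2.308; exp(−2.308) = 0.09946.
C = 0.008049 × 0.09946 = 0.000801 kg/m³.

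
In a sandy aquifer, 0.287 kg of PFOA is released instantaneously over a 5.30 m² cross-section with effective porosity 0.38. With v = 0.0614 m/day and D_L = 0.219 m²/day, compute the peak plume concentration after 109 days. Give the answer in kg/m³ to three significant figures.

0.00823 kg/m³

The peak of an instantaneous 1D plume sits at x = vt; there the Gaussian factor is 1 and C_max = M/(n_e·A·√(4πDt)), where n_e·A is the pore area the mass is dissolved in.
√(4πDt) = √(4π × 0.219 × 109) = 17.32 m, so C_max = 0.287/(0.38 × 5.30 × 17.32) = 0.00823 kg/m³.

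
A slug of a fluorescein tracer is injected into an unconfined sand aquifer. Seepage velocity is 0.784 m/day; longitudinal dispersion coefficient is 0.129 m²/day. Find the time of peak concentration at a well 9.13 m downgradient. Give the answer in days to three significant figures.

For the 1D instantaneous-source solution, setting ∂C/∂t = 0 at fixed x gives v²t² + 2Dt − x² = 0, so t = (√(D² + v²x²) − D)/v².
√(D² + v²x²) = √(0.129² + 0.784² × 9.13²) = 7.159; v² = 0.614656.
t = (7.159 − 0.129)/0.614656 = 11.4 days (vs. the pure-advection estimate x/v = 11.6 d).

11.4 days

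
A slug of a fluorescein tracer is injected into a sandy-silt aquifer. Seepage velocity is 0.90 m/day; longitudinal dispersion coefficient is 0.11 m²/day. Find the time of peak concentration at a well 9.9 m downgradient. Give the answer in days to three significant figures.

For the 1D instantaneous-source solution, setting ∂C/∂t = 0 at fixed x gives v²t² + 2Dt − x² = 0, so t = (√(D² + v²x²) − D)/v².
√(D² + v²x²) = √(0.11² + 0.90² × 9.9²) = 8.911; v² = 0.81.
t = (8.911 − 0.11)/0.81 = 10.9 days (vs. the pure-advection estimate x/v = 11.0 d).

10.9 days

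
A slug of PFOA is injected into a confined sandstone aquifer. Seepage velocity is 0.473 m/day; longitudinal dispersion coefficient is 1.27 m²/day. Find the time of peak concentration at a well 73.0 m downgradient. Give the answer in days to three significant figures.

149 days

For the 1D instantaneous-source solution, setting ∂C/∂t = 0 at fixed x gives v²t² + 2Dt − x² = 0, so t = (√(D² + v²x²) − D)/v².
√(D² + v²x²) = √(1.27² + 0.473² × 73.0²) = 34.55; v² = 0.223729.
t = (34.55 − 1.27)/0.223729 = 149 days (vs. the pure-advection estimate x/v = 154 d).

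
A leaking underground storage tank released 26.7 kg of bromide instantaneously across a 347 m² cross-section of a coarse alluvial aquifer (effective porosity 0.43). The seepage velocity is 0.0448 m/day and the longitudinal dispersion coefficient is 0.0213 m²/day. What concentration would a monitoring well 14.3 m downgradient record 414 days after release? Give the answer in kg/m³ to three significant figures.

For an instantaneous plane source, C(x,t) = M/(n_e·A·√(4πDt)) · exp(−(x−vt)²/(4Dt)), with n_e·A the pore (flow) area.
Plume center vt = 0.0448 × 414 = 18.5472 m, so the well at 14.3 m is 4.2472 m upgradient of the peak.
√(4πDt) = 10.53 m, giving peak height M/(n_e·A·√(4πDt)) = 26.7/(0.43 × 347 × 10.53) = 0.01699 kg/m³.
(x−vt)²/(4Dt) = (-4.2472)²/(4 × 0.0213 × 414) = 0.5114; exp(−0.5114) = 0.5997.
C = 0.01699 × 0.5997 = 0.0102 kg/m³.

0.0102 kg/m³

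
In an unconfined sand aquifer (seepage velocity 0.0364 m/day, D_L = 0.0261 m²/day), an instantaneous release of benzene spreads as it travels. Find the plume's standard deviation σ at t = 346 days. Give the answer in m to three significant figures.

4.25 m

Dispersive spreading gives a Gaussian with σ² = 2Dt; advection only shifts the center.
σ = √(2 × 0.0261 × 346) = 4.25 m.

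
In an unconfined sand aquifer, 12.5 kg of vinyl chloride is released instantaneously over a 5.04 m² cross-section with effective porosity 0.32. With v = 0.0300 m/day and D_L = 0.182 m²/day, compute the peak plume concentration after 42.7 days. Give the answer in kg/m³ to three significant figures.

The peak of an instantaneous 1D plume sits at x = vt; there the Gaussian factor is 1 and C_max = M/(n_e·A·√(4πDt)), where n_e·A is the pore area the mass is dissolved in.
√(4πDt) = √(4π × 0.182 × 42.7) = 9.882 m, so C_max = 12.5/(0.32 × 5.04 × 9.882) = 0.784 kg/m³.

0.784 kg/m³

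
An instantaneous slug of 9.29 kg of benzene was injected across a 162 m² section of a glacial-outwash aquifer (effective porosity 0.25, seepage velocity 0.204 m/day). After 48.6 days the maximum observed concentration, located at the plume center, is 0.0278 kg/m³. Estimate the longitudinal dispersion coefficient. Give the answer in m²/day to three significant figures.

At the plume center C_max = M/(n_e·A·√(4πDt)), so D = M²/(4πt·(n_e·A·C_max)²).
n_e·A·C_max = 0.25 × 162 × 0.0278 = 1.126 kg/m.
D = 9.29²/(4π × 48.6 × 1.126²) = 0.111 m²/day.

0.111 m²/day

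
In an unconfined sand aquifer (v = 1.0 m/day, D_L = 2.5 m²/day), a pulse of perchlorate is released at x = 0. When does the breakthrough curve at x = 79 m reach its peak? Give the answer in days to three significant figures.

For the 1D instantaneous-source solution, setting ∂C/∂t = 0 at fixed x gives v²t² + 2Dt − x² = 0, so t = (√(D² + v²x²) − D)/v².
√(D² + v²x²) = √(2.5² + 1.0² × 79²) = 79.04; v² = 1.
t = (79.04 − 2.5)/1 = 76.5 days (vs. the pure-advection estimate x/v = 79.0 d).

76.5 days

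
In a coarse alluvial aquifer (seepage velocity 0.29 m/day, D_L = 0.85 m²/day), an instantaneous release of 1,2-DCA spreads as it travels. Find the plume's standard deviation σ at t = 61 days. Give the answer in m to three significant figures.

10.2 m

Dispersive spreading gives a Gaussian with σ² = 2Dt; advection only shifts the center.
σ = √(2 × 0.85 × 61) = 10.2 m.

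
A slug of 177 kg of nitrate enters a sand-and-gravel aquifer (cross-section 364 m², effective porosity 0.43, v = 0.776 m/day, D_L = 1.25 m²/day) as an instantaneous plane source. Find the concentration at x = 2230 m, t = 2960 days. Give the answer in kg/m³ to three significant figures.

0.00387 kg/m³

For an instantaneous plane source, C(x,t) = M/(n_e·A·√(4πDt)) · exp(−(x−vt)²/(4Dt)), with n_e·A the pore (flow) area.
Plume center vt = 0.776 × 2960 = 2296.96 m, so the well at 2230 m is 66.96 m upgradient of the peak.
√(4πDt) = 215.6 m, giving peak height M/(n_e·A·√(4πDt)) = 177/(0.43 × 364 × 215.6) = 0.005245 kg/m³.
(x−vt)²/(4Dt) = (-66.96)²/(4 × 1.25 × 2960) = 0.3029; exp(−0.3029) = 0.7387.
C = 0.005245 × 0.7387 = 0.00387 kg/m³.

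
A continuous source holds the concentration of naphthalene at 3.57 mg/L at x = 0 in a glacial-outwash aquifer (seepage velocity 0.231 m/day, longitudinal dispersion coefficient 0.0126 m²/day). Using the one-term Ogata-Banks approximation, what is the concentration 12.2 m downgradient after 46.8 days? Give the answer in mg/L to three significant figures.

For a continuous step input, C/C₀ ≈ ½·erfc((x−vt)/(2√(Dt))).
vt = 0.231 × 46.8 = 10.8108 m and 2√(Dt) = 2√(0.0126 × 46.8) = 1.536 m.
Argument (x−vt)/(2√(Dt)) = (12.2 − 10.8108)/1.536 = 0.9044; ½·erfc(0.9044) = 0.1004.
C = 3.57 × 0.1004 = 0.358 mg/L.

0.358 mg/L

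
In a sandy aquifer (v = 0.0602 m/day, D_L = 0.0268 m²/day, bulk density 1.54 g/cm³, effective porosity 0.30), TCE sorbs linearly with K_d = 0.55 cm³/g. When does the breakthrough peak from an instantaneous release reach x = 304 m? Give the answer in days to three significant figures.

Retardation factor R = 1 + ρ_b·K_d/n = 1 + 1.54 × 0.55/0.30 = 3.823.
Sorption retards both mechanisms: v_R = v/R = 0.01575 m/day, D_R = D/R = 0.007010 m²/day.
Peak time from v_R²t² + 2D_R t − x² = 0: t = (√(D_R² + v_R²x²) − D_R)/v_R².
√(D_R² + v_R²x²) = √(0.007010² + 0.01575² × 304²) = 4.788; v_R² = 0.0002481.
t = (4.788 − 0.007010)/0.0002481 = 19300 days.

19300 days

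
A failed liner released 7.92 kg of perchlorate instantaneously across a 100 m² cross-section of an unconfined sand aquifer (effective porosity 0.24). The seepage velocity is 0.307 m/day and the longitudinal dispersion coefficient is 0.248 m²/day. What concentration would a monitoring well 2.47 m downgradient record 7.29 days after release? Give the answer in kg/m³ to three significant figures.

0.0687 kg/m³

For an instantaneous plane source, C(x,t) = M/(n_e·A·√(4πDt)) · exp(−(x−vt)²/(4Dt)), with n_e·A the pore (flow) area.
Plume center vt = 0.307 × 7.29 = 2.23803 m, so the well at 2.47 m is 0.23197 m downgradient of the peak.
√(4πDt) = 4.766 m, giving peak height M/(n_e·A·√(4πDt)) = 7.92/(0.24 × 100 × 4.766) = 0.06924 kg/m³.
(x−vt)²/(4Dt) = (0.23197)²/(4 × 0.248 × 7.29) = 0.007441; exp(−0.007441) = 0.9926.
C = 0.06924 × 0.9926 = 0.0687 kg/m³.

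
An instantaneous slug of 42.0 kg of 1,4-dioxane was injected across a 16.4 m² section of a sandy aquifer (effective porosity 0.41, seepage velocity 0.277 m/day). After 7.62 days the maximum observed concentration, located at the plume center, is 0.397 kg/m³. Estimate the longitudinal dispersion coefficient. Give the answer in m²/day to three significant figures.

At the plume center C_max = M/(n_e·A·√(4πDt)), so D = M²/(4πt·(n_e·A·C_max)²).
n_e·A·C_max = 0.41 × 16.4 × 0.397 = 2.669 kg/m.
D = 42.0²/(4π × 7.62 × 2.669²) = 2.59 m²/day.

2.59 m²/day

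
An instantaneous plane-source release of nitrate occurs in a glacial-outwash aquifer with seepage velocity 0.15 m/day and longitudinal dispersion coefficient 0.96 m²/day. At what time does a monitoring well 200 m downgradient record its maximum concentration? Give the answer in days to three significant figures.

For the 1D instantaneous-source solution, setting ∂C/∂t = 0 at fixed x gives v²t² + 2Dt − x² = 0, so t = (√(D² + v²x²) − D)/v².
√(D² + v²x²) = √(0.96² + 0.15² × 200²) = 30.02; v² = 0.0225.
t = (30.02 − 0.96)/0.0225 = 1290 days (vs. the pure-advection estimate x/v = 1330 d).

1290 days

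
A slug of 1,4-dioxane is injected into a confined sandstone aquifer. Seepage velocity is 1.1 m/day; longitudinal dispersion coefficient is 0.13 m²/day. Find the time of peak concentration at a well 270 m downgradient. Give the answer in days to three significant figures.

For the 1D instantaneous-source solution, setting ∂C/∂t = 0 at fixed x gives v²t² + 2Dt − x² = 0, so t = (√(D² + v²x²) − D)/v².
√(D² + v²x²) = √(0.13² + 1.1² × 270²) = 297.0; v² = 1.21.
t = (297.0 − 0.13)/1.21 = 245 days (vs. the pure-advection estimate x/v = 245 d).

245 days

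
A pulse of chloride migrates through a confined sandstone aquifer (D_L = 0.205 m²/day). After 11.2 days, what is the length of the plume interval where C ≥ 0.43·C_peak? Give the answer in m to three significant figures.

The plume is Gaussian with σ = √(2Dt) = √(2 × 0.205 × 11.2) = 2.143 m.
C/C_peak = exp(−Δx²/(2σ²)) = 0.43 ⇒ Δx = σ·√(−2 ln 0.43) = 2.143 × 1.299 = 2.784 m.
Width = 2Δx = 5.57 m.

5.57 m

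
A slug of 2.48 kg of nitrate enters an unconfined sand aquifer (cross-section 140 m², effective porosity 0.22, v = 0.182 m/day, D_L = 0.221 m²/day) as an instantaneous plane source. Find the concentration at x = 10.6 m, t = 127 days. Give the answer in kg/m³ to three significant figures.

For an instantaneous plane source, C(x,t) = M/(n_e·A·√(4πDt)) · exp(−(x−vt)²/(4Dt)), with n_e·A the pore (flow) area.
Plume center vt = 0.182 × 127 = 23.114 m, so the well at 10.6 m is 12.514 m upgradient of the peak.
√(4πDt) = 18.78 m, giving peak height M/(n_e·A·√(4πDt)) = 2.48/(0.22 × 140 × 18.78) = 0.004288 kg/m³.
(x−vt)²/(4Dt) = (-12.514)²/(4 × 0.221 × 127) = 1.395; exp(−1.395) = 0.2478.
C = 0.004288 × 0.2478 = 0.00106 kg/m³.

0.00106 kg/m³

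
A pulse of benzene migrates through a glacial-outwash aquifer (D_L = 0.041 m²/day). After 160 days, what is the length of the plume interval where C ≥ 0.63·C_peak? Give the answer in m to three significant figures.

The plume is Gaussian with σ = √(2Dt) = √(2 × 0.041 × 160) = 3.622 m.
C/C_peak = exp(−Δx²/(2σ²)) = 0.63 ⇒ Δx = σ·√(−2 ln 0.63) = 3.622 × 0.9613 = 3.482 m.
Width = 2Δx = 6.96 m.

6.96 m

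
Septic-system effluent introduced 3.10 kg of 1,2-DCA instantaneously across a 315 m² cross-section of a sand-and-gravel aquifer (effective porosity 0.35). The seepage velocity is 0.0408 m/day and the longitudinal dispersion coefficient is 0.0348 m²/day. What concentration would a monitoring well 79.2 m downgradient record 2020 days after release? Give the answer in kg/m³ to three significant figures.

0.000912 kg/m³

For an instantaneous plane source, C(x,t) = M/(n_e·A·√(4πDt)) · exp(−(x−vt)²/(4Dt)), with n_e·A the pore (flow) area.
Plume center vt = 0.0408 × 2020 = 82.416 m, so the well at 79.2 m is 3.216 m upgradient of the peak.
√(4πDt) = 29.72 m, giving peak height M/(n_e·A·√(4πDt)) = 3.10/(0.35 × 315 × 29.72) = 0.0009461 kg/m³.
(x−vt)²/(4Dt) = (-3.216)²/(4 × 0.0348 × 2020) = 0.03678; exp(−0.03678) = 0.9639.
C = 0.0009461 × 0.9639 = 0.000912 kg/m³.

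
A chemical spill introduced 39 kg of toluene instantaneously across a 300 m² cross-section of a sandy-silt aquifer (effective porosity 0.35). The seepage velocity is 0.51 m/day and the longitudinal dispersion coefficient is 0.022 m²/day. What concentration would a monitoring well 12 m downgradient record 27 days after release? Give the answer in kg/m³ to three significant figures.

0.0364 kg/m³

For an instantaneous plane source, C(x,t) = M/(n_e·A·√(4πDt)) · exp(−(x−vt)²/(4Dt)), with n_e·A the pore (flow) area.
Plume center vt = 0.51 × 27 = 13.77 m, so the well at 12 m is 1.77 m upgradient of the peak.
√(4πDt) = 2.732 m, giving peak height M/(n_e·A·√(4πDt)) = 39/(0.35 × 300 × 2.732) = 0.1360 kg/m³.
(x−vt)²/(4Dt) = (-1.77)²/(4 × 0.022 × 27) = 1.319; exp(−1.319) = 0.2674.
C = 0.1360 × 0.2674 = 0.0364 kg/m³.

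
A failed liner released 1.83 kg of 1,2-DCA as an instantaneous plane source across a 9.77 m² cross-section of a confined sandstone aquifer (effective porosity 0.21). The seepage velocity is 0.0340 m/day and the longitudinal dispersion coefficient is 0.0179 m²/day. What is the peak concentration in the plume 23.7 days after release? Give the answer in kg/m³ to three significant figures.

The peak of an instantaneous 1D plume sits at x = vt; there the Gaussian factor is 1 and C_max = M/(n_e·A·√(4πDt)), where n_e·A is the pore area the mass is dissolved in.
√(4πDt) = √(4π × 0.0179 × 23.7) = 2.309 m, so C_max = 1.83/(0.21 × 9.77 × 2.309) = 0.386 kg/m³.

0.386 kg/m³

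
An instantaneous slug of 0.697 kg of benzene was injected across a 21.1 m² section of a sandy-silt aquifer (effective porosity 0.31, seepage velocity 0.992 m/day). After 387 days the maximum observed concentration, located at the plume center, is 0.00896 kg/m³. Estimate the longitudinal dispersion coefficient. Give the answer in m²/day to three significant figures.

0.0291 m²/day

At the plume center C_max = M/(n_e·A·√(4πDt)), so D = M²/(4πt·(n_e·A·C_max)²).
n_e·A·C_max = 0.31 × 21.1 × 0.00896 = 0.05861 kg/m.
D = 0.697²/(4π × 387 × 0.05861²) = 0.0291 m²/day.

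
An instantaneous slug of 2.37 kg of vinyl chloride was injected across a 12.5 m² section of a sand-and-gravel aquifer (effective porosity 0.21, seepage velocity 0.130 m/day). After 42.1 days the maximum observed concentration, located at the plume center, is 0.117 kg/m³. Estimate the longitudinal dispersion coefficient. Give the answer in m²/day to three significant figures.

At the plume center C_max = M/(n_e·A·√(4πDt)), so D = M²/(4πt·(n_e·A·C_max)²).
n_e·A·C_max = 0.21 × 12.5 × 0.117 = 0.3071 kg/m.
D = 2.37²/(4π × 42.1 × 0.3071²) = 0.113 m²/day.

0.113 m²/day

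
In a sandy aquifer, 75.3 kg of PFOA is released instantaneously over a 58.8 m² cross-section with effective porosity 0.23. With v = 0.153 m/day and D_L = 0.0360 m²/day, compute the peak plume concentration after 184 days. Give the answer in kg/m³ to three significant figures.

The peak of an instantaneous 1D plume sits at x = vt; there the Gaussian factor is 1 and C_max = M/(n_e·A·√(4πDt)), where n_e·A is the pore area the mass is dissolved in.
√(4πDt) = √(4π × 0.0360 × 184) = 9.124 m, so C_max = 75.3/(0.23 × 58.8 × 9.124) = 0.610 kg/m³.

0.610 kg/m³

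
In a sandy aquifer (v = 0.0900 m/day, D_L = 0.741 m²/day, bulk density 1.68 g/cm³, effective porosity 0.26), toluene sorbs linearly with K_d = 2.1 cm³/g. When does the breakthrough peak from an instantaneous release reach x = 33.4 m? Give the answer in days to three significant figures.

Retardation factor R = 1 + ρ_b·K_d/n = 1 + 1.68 × 2.1/0.26 = 14.57.
Sorption retards both mechanisms: v_R = v/R = 0.006177 m/day, D_R = D/R = 0.05086 m²/day.
Peak time from v_R²t² + 2D_R t − x² = 0: t = (√(D_R² + v_R²x²) − D_R)/v_R².
√(D_R² + v_R²x²) = √(0.05086² + 0.006177² × 33.4²) = 0.2125; v_R² = 3.816e-05.
t = (0.2125 − 0.05086)/3.816e-05 = 4240 days.

4240 days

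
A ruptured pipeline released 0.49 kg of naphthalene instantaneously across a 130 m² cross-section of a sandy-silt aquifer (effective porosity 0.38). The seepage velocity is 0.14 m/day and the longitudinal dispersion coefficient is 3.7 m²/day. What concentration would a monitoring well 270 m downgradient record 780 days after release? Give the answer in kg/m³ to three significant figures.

For an instantaneous plane source, C(x,t) = M/(n_e·A·√(4πDt)) · exp(−(x−vt)²/(4Dt)), with n_e·A the pore (flow) area.
Plume center vt = 0.14 × 780 = 109.2 m, so the well at 270 m is 160.8 m downgradient of the peak.
√(4πDt) = 190.4 m, giving peak height M/(n_e·A·√(4πDt)) = 0.49/(0.38 × 130 × 190.4) = 5.210e-05 kg/m³.
(x−vt)²/(4Dt) = (160.8)²/(4 × 3.7 × 780) = 2.240; exp(−2.240) = 0.1065.
C = 5.210e-05 × 0.1065 = 5.55e-06 kg/m³.

5.55e-06 kg/m³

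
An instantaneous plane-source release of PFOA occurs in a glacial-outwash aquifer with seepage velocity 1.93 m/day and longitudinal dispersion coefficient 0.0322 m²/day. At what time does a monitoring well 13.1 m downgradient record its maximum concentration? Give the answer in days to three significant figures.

6.78 days

For the 1D instantaneous-source solution, setting ∂C/∂t = 0 at fixed x gives v²t² + 2Dt − x² = 0, so t = (√(D² + v²x²) − D)/v².
√(D² + v²x²) = √(0.0322² + 1.93² × 13.1²) = 25.28; v² = 3.7249.
t = (25.28 − 0.0322)/3.7249 = 6.78 days (vs. the pure-advection estimate x/v = 6.79 d).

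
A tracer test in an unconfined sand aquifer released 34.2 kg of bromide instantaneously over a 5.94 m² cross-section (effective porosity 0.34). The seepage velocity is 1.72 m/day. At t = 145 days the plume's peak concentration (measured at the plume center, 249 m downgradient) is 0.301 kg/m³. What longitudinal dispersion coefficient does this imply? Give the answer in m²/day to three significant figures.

At the plume center C_max = M/(n_e·A·√(4πDt)), so D = M²/(4πt·(n_e·A·C_max)²).
n_e·A·C_max = 0.34 × 5.94 × 0.301 = 0.6079 kg/m.
D = 34.2²/(4π × 145 × 0.6079²) = 1.74 m²/day.

1.74 m²/day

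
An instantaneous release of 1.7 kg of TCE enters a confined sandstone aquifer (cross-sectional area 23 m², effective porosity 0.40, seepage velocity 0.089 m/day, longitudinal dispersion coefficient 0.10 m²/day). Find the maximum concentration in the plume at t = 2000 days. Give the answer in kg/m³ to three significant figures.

0.00369 kg/m³

The peak of an instantaneous 1D plume sits at x = vt; there the Gaussian factor is 1 and C_max = M/(n_e·A·√(4πDt)), where n_e·A is the pore area the mass is dissolved in.
√(4πDt) = √(4π × 0.10 × 2000) = 50.13 m, so C_max = 1.7/(0.40 × 23 × 50.13) = 0.00369 kg/m³.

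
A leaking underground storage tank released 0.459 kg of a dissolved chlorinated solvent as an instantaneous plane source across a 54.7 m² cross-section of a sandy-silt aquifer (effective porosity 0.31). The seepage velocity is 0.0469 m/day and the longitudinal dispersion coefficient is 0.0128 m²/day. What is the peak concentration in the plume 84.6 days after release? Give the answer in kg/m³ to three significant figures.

The peak of an instantaneous 1D plume sits at x = vt; there the Gaussian factor is 1 and C_max = M/(n_e·A·√(4πDt)), where n_e·A is the pore area the mass is dissolved in.
√(4πDt) = √(4π × 0.0128 × 84.6) = 3.689 m, so C_max = 0.459/(0.31 × 54.7 × 3.689) = 0.00734 kg/m³.

0.00734 kg/m³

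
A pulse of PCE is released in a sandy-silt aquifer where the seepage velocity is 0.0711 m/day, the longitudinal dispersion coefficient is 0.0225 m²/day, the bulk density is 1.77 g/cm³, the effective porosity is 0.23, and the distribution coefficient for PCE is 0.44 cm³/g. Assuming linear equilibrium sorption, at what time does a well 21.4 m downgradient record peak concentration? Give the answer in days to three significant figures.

Retardation factor R = 1 + ρ_b·K_d/n = 1 + 1.77 × 0.44/0.23 = 4.386.
Sorption retards both mechanisms: v_R = v/R = 0.01621 m/day, D_R = D/R = 0.005130 m²/day.
Peak time from v_R²t² + 2D_R t − x² = 0: t = (√(D_R² + v_R²x²) − D_R)/v_R².
√(D_R² + v_R²x²) = √(0.005130² + 0.01621² × 21.4²) = 0.3469; v_R² = 0.0002628.
t = (0.3469 − 0.005130)/0.0002628 = 1300 days.

1300 days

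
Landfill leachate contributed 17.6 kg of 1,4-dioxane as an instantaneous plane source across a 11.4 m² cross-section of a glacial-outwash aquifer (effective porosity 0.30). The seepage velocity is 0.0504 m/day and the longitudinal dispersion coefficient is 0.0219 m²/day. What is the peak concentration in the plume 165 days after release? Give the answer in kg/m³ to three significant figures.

0.764 kg/m³

The peak of an instantaneous 1D plume sits at x = vt; there the Gaussian factor is 1 and C_max = M/(n_e·A·√(4πDt)), where n_e·A is the pore area the mass is dissolved in.
√(4πDt) = √(4π × 0.0219 × 165) = 6.739 m, so C_max = 17.6/(0.30 × 11.4 × 6.739) = 0.764 kg/m³.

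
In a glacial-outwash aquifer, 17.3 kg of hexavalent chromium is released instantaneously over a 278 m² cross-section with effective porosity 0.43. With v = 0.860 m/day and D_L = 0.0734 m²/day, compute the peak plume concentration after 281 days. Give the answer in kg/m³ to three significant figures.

0.00899 kg/m³

The peak of an instantaneous 1D plume sits at x = vt; there the Gaussian factor is 1 and C_max = M/(n_e·A·√(4πDt)), where n_e·A is the pore area the mass is dissolved in.
√(4πDt) = √(4π × 0.0734 × 281) = 16.10 m, so C_max = 17.3/(0.43 × 278 × 16.10) = 0.00899 kg/m³.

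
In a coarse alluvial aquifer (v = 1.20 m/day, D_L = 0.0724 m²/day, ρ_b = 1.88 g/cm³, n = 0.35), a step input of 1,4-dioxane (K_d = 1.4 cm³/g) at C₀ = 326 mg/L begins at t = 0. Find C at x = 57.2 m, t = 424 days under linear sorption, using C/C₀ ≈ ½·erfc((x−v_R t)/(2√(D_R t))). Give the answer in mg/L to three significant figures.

Retardation factor R = 1 + ρ_b·K_d/n = 1 + 1.88 × 1.4/0.35 = 8.520.
Sorption retards both mechanisms: v_R = v/R = 0.1408 m/day, D_R = D/R = 0.008498 m²/day.
v_R·t = 0.1408 × 424 = 59.6992 m; 2√(D_R t) = 3.796 m; argument = (57.2 − 59.6992)/3.796 = -0.6584.
C = C₀ × ½·erfc(-0.6584) = 326 × 0.8241 = 269 mg/L.

269 mg/L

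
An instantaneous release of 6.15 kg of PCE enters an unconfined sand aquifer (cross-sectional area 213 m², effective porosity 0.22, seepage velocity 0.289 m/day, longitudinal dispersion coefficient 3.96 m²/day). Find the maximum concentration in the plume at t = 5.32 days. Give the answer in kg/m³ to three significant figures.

0.00807 kg/m³

The peak of an instantaneous 1D plume sits at x = vt; there the Gaussian factor is 1 and C_max = M/(n_e·A·√(4πDt)), where n_e·A is the pore area the mass is dissolved in.
√(4πDt) = √(4π × 3.96 × 5.32) = 16.27 m, so C_max = 6.15/(0.22 × 213 × 16.27) = 0.00807 kg/m³.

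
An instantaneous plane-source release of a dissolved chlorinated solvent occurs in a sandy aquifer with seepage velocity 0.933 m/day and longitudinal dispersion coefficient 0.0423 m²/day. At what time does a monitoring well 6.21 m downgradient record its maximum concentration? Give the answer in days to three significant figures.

For the 1D instantaneous-source solution, setting ∂C/∂t = 0 at fixed x gives v²t² + 2Dt − x² = 0, so t = (√(D² + v²x²) − D)/v².
√(D² + v²x²) = √(0.0423² + 0.933² × 6.21²) = 5.794; v² = 0.870489.
t = (5.794 − 0.0423)/0.870489 = 6.61 days (vs. the pure-advection estimate x/v = 6.66 d).

6.61 days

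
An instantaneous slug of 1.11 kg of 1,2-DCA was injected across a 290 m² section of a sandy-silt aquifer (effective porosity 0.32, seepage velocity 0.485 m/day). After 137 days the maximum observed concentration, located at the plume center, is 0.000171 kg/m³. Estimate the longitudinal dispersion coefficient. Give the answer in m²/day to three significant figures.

2.84 m²/day

At the plume center C_max = M/(n_e·A·√(4πDt)), so D = M²/(4πt·(n_e·A·C_max)²).
n_e·A·C_max = 0.32 × 290 × 0.000171 = 0.01587 kg/m.
D = 1.11²/(4π × 137 × 0.01587²) = 2.84 m²/day.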